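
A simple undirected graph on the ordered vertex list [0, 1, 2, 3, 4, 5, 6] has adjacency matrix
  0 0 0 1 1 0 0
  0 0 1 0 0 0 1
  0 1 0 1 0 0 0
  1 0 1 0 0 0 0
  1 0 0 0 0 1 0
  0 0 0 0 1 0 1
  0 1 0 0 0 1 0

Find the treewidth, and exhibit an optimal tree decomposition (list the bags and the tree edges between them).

Treewidth 2.
Bags: B1 = {1, 2, 6}  B2 = {2, 5, 6}  B3 = {2, 4, 5}  B4 = {0, 2, 4}  B5 = {0, 2, 3}
Tree: B1–B2, B2–B3, B3–B4, B4–B5

Every bag has size at most 3, so the width is 3 − 1 = 2 and tw(G) ≤ 2. For the lower bound, G contains the cycle 2–1–6–5–4–0–3–2, so G is not a forest; only forests have treewidth ≤ 1, hence tw(G) ≥ 2. Combining the bounds, tw(G) = 2.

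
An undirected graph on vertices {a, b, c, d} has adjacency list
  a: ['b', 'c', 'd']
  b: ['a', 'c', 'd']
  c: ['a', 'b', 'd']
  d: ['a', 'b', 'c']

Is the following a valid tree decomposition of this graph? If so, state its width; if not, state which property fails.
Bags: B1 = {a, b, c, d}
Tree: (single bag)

Yes; width 3.

Vertex coverage: the bags together contain {a, b, c, d}, the full vertex set. Edge coverage: each edge of G has both endpoints in at least one bag. Running intersection: for every vertex, the bags containing it form a connected subtree. All three properties hold, so this is a valid tree decomposition of width max|bag| − 1 = 3, and hence tw(G) ≤ 3.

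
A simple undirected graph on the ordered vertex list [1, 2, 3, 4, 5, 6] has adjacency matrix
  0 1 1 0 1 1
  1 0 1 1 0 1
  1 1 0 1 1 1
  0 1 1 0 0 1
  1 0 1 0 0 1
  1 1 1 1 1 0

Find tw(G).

3

A width-3 tree decomposition is:
Bags: B1 = {1, 2, 3, 6}  B2 = {1, 3, 5, 6}  B3 = {2, 3, 4, 6}
Tree: B1–B2, B1–B3
Every bag has size at most 4, so the width is 4 − 1 = 3 and tw(G) ≤ 3. On the other hand G contains the 4-clique {1, 2, 3, 6}. A clique must lie in a single bag of any decomposition, so no decomposition can have width below 3. The upper and lower bounds meet at 3, so that is the treewidth.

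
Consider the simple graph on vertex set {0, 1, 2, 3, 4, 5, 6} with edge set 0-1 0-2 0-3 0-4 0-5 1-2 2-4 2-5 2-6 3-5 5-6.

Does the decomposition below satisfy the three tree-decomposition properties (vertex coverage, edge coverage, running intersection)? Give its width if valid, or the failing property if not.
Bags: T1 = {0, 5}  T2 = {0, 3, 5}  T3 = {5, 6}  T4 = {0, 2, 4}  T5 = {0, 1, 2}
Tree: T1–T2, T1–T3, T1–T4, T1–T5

No — edge (2,5) lies in no bag.

A tree decomposition must satisfy three properties: every vertex lies in some bag; for every edge, both endpoints lie together in some bag; and for every vertex, the bags containing it form a connected subtree. Here edge (2,5) lies in no bag, so the decomposition is invalid.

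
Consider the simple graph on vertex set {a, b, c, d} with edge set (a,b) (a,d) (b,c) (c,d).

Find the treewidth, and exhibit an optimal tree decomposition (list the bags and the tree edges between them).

Treewidth 2.
One optimal decomposition is:
Bags: B1 = {a, b, c}  B2 = {a, c, d}
Tree: B1–B2

Each bag holds 3 vertices, so the decomposition has width 2, which upper-bounds the treewidth. For the lower bound, G contains the cycle a–b–c–d–a, so G is not a forest; only forests have treewidth ≤ 1, hence tw(G) ≥ 2. Therefore the treewidth is 2.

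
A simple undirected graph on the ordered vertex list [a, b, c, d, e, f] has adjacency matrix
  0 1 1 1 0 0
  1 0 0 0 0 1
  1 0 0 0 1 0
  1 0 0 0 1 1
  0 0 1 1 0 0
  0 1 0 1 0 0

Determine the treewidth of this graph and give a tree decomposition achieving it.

Treewidth 2.
One optimal decomposition is:
Bags: B1 = {a, b, f}  B2 = {a, d, f}  B3 = {a, c, d}  B4 = {c, d, e}
Tree: B1–B2, B2–B3, B3–B4

The largest bag has 3 vertices, giving width 2; this decomposition certifies tw(G) ≤ 2. The edges b–f–d–a–b form a cycle, so G is not a tree and its treewidth is at least 2. Hence tw(G) = 2 exactly.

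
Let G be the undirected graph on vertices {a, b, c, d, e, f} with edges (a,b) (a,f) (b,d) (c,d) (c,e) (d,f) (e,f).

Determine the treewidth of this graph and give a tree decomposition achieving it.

The largest bag has 3 vertices, giving width 2; this decomposition certifies tw(G) ≤ 2. The edges a–b–d–f–a form a cycle, so G is not a tree and its treewidth is at least 2. The upper and lower bounds meet at 2, so that is the treewidth.

Treewidth 2.
Bags: B1 = {a, b, f}  B2 = {b, d, f}  B3 = {d, e, f}  B4 = {c, d, e}
Tree: B1–B2, B2–B3, B3–B4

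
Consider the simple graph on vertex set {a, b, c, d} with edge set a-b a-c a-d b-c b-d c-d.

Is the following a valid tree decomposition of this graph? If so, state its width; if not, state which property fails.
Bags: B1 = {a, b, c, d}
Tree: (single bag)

Yes; width 3.

Vertex coverage: the bags together contain {a, b, c, d}, the full vertex set. Edge coverage: each edge of G has both endpoints in at least one bag. Running intersection: for every vertex, the bags containing it form a connected subtree. All three properties hold, so this is a valid tree decomposition of width max|bag| − 1 = 3, and hence tw(G) ≤ 3.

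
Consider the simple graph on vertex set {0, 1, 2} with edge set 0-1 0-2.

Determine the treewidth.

1

A width-1 tree decomposition is:
Bags: B1 = {0, 1}  B2 = {0, 2}
Tree: B1–B2
The largest bag has 2 vertices, giving width 1; this decomposition certifies tw(G) ≤ 1. Any graph with an edge has treewidth ≥ 1, and G has the edge 0–1. Therefore the treewidth is 1.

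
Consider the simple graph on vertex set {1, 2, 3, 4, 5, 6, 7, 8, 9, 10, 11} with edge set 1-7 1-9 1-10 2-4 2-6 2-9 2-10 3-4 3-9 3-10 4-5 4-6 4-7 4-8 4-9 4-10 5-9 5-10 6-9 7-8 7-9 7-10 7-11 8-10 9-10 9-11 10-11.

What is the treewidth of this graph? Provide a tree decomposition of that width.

Treewidth 3.
Bags: B1 = {2, 4, 9, 10}  B2 = {3, 4, 9, 10}  B3 = {4, 7, 9, 10}  B4 = {7, 9, 10, 11}  B5 = {2, 4, 6, 9}  B6 = {4, 5, 9, 10}  B7 = {4, 7, 8, 10}  B8 = {1, 7, 9, 10}
Tree: B1–B2, B2–B3, B3–B4, B1–B5, B2–B6, B3–B7, B4–B8

Each bag holds 4 vertices, so the decomposition has width 3, which upper-bounds the treewidth. For the lower bound, the 4 vertices {4, 7, 8, 10} are pairwise adjacent, and any tree decomposition puts a clique entirely inside one bag — forcing width ≥ 3. The upper and lower bounds meet at 3, so that is the treewidth.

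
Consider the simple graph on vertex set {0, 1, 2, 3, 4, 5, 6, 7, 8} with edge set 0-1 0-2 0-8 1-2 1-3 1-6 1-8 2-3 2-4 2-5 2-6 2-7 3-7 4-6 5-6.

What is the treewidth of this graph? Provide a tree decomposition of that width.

Each bag holds 3 vertices, so the decomposition has width 2, which upper-bounds the treewidth. On the other hand G contains the 3-clique {0, 1, 8}. A clique must lie in a single bag of any decomposition, so no decomposition can have width below 2. Hence tw(G) = 2 exactly.

Treewidth 2.
One such decomposition:
Bags: B1 = {0, 1, 2}  B2 = {1, 2, 3}  B3 = {0, 1, 8}  B4 = {1, 2, 6}  B5 = {2, 4, 6}  B6 = {2, 3, 7}  B7 = {2, 5, 6}
Tree: B1–B2, B1–B3, B1–B4, B4–B5, B2–B6, B5–B7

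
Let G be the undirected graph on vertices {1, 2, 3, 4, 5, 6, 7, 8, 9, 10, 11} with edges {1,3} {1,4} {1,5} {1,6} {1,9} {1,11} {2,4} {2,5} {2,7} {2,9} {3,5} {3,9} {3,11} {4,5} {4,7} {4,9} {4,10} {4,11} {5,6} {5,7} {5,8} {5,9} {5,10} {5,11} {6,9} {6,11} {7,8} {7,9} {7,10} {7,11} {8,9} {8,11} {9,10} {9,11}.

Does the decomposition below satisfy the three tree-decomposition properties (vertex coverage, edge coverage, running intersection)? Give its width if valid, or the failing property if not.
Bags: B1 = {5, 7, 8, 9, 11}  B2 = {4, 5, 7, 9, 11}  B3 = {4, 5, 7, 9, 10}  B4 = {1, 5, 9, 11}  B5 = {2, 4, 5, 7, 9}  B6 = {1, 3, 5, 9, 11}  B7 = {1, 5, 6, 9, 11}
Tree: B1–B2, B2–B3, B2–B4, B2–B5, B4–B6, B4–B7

A tree decomposition must satisfy three properties: every vertex lies in some bag; for every edge, both endpoints lie together in some bag; and for every vertex, the bags containing it form a connected subtree. Here edge (4,1) lies in no bag, so the decomposition is invalid.

No — edge (4,1) lies in no bag.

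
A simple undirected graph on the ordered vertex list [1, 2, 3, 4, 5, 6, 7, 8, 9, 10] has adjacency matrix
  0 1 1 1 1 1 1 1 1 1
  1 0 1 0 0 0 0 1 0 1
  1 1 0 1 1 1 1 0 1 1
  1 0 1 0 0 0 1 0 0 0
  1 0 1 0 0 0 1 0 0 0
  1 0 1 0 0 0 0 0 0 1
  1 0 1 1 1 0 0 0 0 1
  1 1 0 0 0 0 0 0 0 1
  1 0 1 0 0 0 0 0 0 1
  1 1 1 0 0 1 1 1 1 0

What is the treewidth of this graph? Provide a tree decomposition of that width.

Every bag has size at most 4, so the width is 4 − 1 = 3 and tw(G) ≤ 3. Conversely, {1, 2, 8, 10} is a clique of size 4, and the vertices of any clique must share a bag in every tree decomposition; so some bag has ≥ 4 vertices and tw(G) ≥ 3. Therefore the treewidth is 3.

Treewidth 3.
One such decomposition:
Bags: B1 = {1, 2, 3, 10}  B2 = {1, 2, 8, 10}  B3 = {1, 3, 9, 10}  B4 = {1, 3, 6, 10}  B5 = {1, 3, 7, 10}  B6 = {1, 3, 4, 7}  B7 = {1, 3, 5, 7}
Tree: B1–B2, B1–B3, B1–B4, B3–B5, B5–B6, B5–B7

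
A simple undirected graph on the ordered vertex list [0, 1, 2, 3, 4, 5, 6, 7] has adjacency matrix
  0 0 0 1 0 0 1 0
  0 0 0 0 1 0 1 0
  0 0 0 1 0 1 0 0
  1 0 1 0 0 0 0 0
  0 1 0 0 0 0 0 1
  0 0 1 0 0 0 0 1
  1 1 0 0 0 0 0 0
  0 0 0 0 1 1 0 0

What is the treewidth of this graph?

2

A width-2 tree decomposition is:
Bags: B1 = {0, 2, 3}  B2 = {0, 2, 5}  B3 = {0, 5, 7}  B4 = {0, 4, 7}  B5 = {0, 1, 4}  B6 = {0, 1, 6}
Tree: B1–B2, B2–B3, B3–B4, B4–B5, B5–B6
Every bag has size at most 3, so the width is 3 − 1 = 2 and tw(G) ≤ 2. The edges 0–3–2–5–7–4–1–6–0 form a cycle, so G is not a tree and its treewidth is at least 2. The upper and lower bounds meet at 2, so that is the treewidth.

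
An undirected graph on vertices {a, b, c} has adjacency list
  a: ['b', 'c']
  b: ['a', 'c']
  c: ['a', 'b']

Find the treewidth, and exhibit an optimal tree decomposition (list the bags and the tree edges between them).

With just one bag of size 3, the width is 3 − 1 = 2, so tw(G) ≤ 2. Conversely, {a, b, c} is a clique of size 3, and the vertices of any clique must share a bag in every tree decomposition; so some bag has ≥ 3 vertices and tw(G) ≥ 2. Hence tw(G) = 2 exactly.

Treewidth 2.
One such decomposition:
Bags: B1 = {a, b, c}
Tree: (single bag)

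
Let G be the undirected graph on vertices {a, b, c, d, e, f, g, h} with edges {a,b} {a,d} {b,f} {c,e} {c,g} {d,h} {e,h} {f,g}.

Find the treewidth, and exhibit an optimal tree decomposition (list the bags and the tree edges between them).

Each bag holds 3 vertices, so the decomposition has width 2, which upper-bounds the treewidth. The edges e–c–g–f–b–a–d–h–e form a cycle, so G is not a tree and its treewidth is at least 2. Therefore the treewidth is 2.

Treewidth 2.
Bags: B1 = {c, e, g}  B2 = {e, f, g}  B3 = {b, e, f}  B4 = {a, b, e}  B5 = {a, d, e}  B6 = {d, e, h}
Tree: B1–B2, B2–B3, B3–B4, B4–B5, B5–B6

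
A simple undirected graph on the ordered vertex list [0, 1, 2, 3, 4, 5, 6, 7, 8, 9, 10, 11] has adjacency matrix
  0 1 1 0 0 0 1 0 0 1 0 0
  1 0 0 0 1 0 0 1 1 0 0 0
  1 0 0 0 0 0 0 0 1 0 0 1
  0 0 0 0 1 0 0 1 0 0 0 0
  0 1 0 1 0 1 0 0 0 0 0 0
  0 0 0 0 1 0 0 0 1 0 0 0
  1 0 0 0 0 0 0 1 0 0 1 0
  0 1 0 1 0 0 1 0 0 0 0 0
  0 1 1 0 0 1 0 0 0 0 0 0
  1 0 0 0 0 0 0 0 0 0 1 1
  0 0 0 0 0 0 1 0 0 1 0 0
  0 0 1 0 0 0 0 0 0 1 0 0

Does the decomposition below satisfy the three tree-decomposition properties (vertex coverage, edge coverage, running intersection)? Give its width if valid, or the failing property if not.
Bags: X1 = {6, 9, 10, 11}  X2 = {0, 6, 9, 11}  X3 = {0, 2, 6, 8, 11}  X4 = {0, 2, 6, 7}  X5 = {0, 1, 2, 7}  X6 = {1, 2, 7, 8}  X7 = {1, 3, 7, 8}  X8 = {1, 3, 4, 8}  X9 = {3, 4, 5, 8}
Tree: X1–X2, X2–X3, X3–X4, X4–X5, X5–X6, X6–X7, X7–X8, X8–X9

A tree decomposition must satisfy three properties: every vertex lies in some bag; for every edge, both endpoints lie together in some bag; and for every vertex, the bags containing it form a connected subtree. Here bags containing vertex 8 are not connected in the tree, so the decomposition is invalid.

No — bags containing vertex 8 are not connected in the tree.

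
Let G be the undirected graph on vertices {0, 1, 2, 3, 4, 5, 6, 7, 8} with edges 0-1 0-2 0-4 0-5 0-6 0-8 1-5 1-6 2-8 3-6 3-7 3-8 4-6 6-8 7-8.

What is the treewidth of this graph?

A width-2 tree decomposition is:
Bags: B1 = {0, 6, 8}  B2 = {0, 2, 8}  B3 = {0, 4, 6}  B4 = {0, 1, 6}  B5 = {3, 6, 8}  B6 = {3, 7, 8}  B7 = {0, 1, 5}
Tree: B1–B2, B1–B3, B1–B4, B1–B5, B5–B6, B4–B7
Every bag has size at most 3, so the width is 3 − 1 = 2 and tw(G) ≤ 2. On the other hand G contains the 3-clique {0, 2, 8}. A clique must lie in a single bag of any decomposition, so no decomposition can have width below 2. Combining the bounds, tw(G) = 2.

2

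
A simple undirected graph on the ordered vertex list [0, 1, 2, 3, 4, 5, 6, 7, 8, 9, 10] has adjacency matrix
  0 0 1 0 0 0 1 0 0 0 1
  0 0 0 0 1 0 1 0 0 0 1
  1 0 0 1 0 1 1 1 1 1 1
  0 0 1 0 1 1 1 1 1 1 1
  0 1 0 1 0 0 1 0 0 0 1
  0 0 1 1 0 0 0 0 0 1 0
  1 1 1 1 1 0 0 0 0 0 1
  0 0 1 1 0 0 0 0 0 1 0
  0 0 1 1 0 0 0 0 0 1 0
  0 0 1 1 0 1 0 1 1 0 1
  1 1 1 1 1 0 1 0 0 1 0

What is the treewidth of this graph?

3

A width-3 tree decomposition is:
Bags: B1 = {2, 3, 9, 10}  B2 = {2, 3, 6, 10}  B3 = {3, 4, 6, 10}  B4 = {2, 3, 5, 9}  B5 = {2, 3, 7, 9}  B6 = {0, 2, 6, 10}  B7 = {2, 3, 8, 9}  B8 = {1, 4, 6, 10}
Tree: B1–B2, B2–B3, B1–B4, B4–B5, B2–B6, B4–B7, B3–B8
Each bag holds 4 vertices, so the decomposition has width 3, which upper-bounds the treewidth. For the lower bound, the 4 vertices {1, 4, 6, 10} are pairwise adjacent, and any tree decomposition puts a clique entirely inside one bag — forcing width ≥ 3. Combining the bounds, tw(G) = 3.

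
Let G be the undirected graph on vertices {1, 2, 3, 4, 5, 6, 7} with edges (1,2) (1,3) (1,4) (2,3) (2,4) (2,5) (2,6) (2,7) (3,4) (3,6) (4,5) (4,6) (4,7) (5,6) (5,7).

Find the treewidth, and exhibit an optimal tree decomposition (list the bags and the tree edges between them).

Each bag holds 4 vertices, so the decomposition has width 3, which upper-bounds the treewidth. On the other hand G contains the 4-clique {1, 2, 3, 4}. A clique must lie in a single bag of any decomposition, so no decomposition can have width below 3. Therefore the treewidth is 3.

Treewidth 3.
One optimal decomposition is:
Bags: B1 = {2, 4, 5, 6}  B2 = {2, 4, 5, 7}  B3 = {2, 3, 4, 6}  B4 = {1, 2, 3, 4}
Tree: B1–B2, B1–B3, B3–B4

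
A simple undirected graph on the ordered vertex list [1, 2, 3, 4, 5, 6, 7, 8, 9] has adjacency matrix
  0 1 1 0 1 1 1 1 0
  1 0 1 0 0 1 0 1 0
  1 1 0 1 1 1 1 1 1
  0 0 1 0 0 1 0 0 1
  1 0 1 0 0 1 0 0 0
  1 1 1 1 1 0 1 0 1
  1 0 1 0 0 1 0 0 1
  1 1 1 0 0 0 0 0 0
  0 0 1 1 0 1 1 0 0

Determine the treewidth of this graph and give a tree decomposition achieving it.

The largest bag has 4 vertices, giving width 3; this decomposition certifies tw(G) ≤ 3. For the lower bound, the 4 vertices {1, 2, 3, 8} are pairwise adjacent, and any tree decomposition puts a clique entirely inside one bag — forcing width ≥ 3. Hence tw(G) = 3 exactly.

Treewidth 3.
One such decomposition:
Bags: B1 = {1, 3, 6, 7}  B2 = {1, 2, 3, 6}  B3 = {1, 2, 3, 8}  B4 = {3, 6, 7, 9}  B5 = {1, 3, 5, 6}  B6 = {3, 4, 6, 9}
Tree: B1–B2, B2–B3, B1–B4, B2–B5, B4–B6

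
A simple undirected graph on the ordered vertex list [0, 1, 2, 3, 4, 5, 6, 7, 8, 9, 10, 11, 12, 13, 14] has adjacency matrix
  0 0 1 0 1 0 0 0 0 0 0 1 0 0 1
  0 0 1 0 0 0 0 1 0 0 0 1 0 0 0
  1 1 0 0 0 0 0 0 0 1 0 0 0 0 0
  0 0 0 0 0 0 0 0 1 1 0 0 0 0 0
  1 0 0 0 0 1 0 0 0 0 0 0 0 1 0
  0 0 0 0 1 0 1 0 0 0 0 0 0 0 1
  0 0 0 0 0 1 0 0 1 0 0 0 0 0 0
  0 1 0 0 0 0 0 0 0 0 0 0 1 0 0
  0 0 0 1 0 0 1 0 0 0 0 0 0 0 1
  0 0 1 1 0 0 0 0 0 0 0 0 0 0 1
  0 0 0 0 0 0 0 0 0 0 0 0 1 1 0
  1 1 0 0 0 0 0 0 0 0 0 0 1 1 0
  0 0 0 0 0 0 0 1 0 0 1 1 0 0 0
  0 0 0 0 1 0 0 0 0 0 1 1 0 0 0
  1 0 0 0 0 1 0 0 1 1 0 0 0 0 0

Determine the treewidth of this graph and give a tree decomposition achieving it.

Treewidth 3.
One optimal decomposition is:
Bags: B1 = {3, 5, 6, 8}  B2 = {3, 5, 8, 14}  B3 = {3, 5, 9, 14}  B4 = {4, 5, 9, 14}  B5 = {0, 4, 9, 14}  B6 = {0, 2, 4, 9}  B7 = {0, 2, 4, 13}  B8 = {0, 2, 11, 13}  B9 = {1, 2, 11, 13}  B10 = {1, 10, 11, 13}  B11 = {1, 10, 11, 12}  B12 = {1, 7, 10, 12}
Tree: B1–B2, B2–B3, B3–B4, B4–B5, B5–B6, B6–B7, B7–B8, B8–B9, B9–B10, B10–B11, B11–B12

Each bag holds 4 vertices, so the decomposition has width 3, which upper-bounds the treewidth. For the lower bound: the 4 vertex sets {3,6,8}, {5}, {14}, {0,2,4,9} are disjoint, each induces a connected subgraph, and every pair is joined by at least one edge of G. Contracting each set to a single vertex therefore yields K_{4} as a minor, and since treewidth is minor-monotone, tw(G) ≥ tw(K_{4}) = 3. The upper and lower bounds meet at 3, so that is the treewidth.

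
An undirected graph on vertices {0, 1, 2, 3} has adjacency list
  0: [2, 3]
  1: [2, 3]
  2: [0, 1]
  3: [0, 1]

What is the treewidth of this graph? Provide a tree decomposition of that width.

Treewidth 2.
One optimal decomposition is:
Bags: B1 = {1, 2, 3}  B2 = {0, 2, 3}
Tree: B1–B2

Every bag has size at most 3, so the width is 3 − 1 = 2 and tw(G) ≤ 2. Since 2–1–3–0–2 is a cycle in G, G is not acyclic. Forests are exactly the graphs of treewidth ≤ 1, so tw(G) ≥ 2. Combining the bounds, tw(G) = 2.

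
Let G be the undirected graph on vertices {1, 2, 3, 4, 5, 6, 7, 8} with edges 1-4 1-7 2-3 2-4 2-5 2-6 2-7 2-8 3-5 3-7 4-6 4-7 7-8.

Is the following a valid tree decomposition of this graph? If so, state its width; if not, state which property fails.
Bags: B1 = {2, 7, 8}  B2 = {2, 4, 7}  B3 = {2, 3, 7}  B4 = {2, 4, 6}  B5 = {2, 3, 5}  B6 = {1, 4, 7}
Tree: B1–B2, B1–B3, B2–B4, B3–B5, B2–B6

Yes; width 2.

Checking the three conditions: (i) the bags cover all of {1, 2, 3, 4, 5, 6, 7, 8}; (ii) for each edge, some bag contains both endpoints; (iii) the bags containing any fixed vertex form a subtree. All hold, so the decomposition is valid with width 3 − 1 = 2.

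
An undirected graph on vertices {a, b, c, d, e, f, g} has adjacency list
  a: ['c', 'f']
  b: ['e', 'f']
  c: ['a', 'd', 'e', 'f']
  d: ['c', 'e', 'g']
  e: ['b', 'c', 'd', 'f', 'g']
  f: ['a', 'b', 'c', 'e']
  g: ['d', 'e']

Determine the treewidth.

A width-2 tree decomposition is:
Bags: B1 = {c, d, e}  B2 = {c, e, f}  B3 = {d, e, g}  B4 = {b, e, f}  B5 = {a, c, f}
Tree: B1–B2, B1–B3, B2–B4, B2–B5
The largest bag has 3 vertices, giving width 2; this decomposition certifies tw(G) ≤ 2. On the other hand G contains the 3-clique {d, e, g}. A clique must lie in a single bag of any decomposition, so no decomposition can have width below 2. The upper and lower bounds meet at 2, so that is the treewidth.

2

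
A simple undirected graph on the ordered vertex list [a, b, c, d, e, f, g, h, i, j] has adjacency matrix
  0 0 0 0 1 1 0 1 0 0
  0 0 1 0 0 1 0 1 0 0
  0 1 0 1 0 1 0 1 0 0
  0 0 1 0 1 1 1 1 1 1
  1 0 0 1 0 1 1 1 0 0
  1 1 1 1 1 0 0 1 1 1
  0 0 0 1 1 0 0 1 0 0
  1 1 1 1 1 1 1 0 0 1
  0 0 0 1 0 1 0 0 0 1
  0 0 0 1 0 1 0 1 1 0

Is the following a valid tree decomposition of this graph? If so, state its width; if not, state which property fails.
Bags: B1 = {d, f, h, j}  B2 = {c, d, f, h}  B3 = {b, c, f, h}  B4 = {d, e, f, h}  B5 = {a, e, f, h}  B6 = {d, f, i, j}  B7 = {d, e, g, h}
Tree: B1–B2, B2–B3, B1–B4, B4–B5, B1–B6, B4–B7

Yes; width 3.

Vertex coverage: the bags together contain {a, b, c, d, e, f, g, h, i, j}, the full vertex set. Edge coverage: each edge of G has both endpoints in at least one bag. Running intersection: for every vertex, the bags containing it form a connected subtree. All three properties hold, so this is a valid tree decomposition of width max|bag| − 1 = 3, and hence tw(G) ≤ 3.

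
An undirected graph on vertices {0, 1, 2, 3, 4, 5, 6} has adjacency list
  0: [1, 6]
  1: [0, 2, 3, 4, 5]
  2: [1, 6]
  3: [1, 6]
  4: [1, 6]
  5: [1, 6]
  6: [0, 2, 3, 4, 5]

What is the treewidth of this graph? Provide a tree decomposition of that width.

Treewidth 2.
One such decomposition:
Bags: B1 = {1, 5, 6}  B2 = {0, 1, 6}  B3 = {1, 3, 6}  B4 = {1, 4, 6}  B5 = {1, 2, 6}
Tree: B1–B2, B2–B3, B3–B4, B4–B5

Each bag holds 3 vertices, so the decomposition has width 2, which upper-bounds the treewidth. The edges 1–5–6–0–1 form a cycle, so G is not a tree and its treewidth is at least 2. The upper and lower bounds meet at 2, so that is the treewidth.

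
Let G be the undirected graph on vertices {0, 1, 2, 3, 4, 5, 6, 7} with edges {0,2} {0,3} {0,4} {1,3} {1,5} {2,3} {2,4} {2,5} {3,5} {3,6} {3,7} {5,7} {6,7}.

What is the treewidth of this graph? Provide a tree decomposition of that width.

Treewidth 2.
One optimal decomposition is:
Bags: B1 = {0, 2, 3}  B2 = {2, 3, 5}  B3 = {3, 5, 7}  B4 = {0, 2, 4}  B5 = {1, 3, 5}  B6 = {3, 6, 7}
Tree: B1–B2, B2–B3, B1–B4, B3–B5, B3–B6

Every bag has size at most 3, so the width is 3 − 1 = 2 and tw(G) ≤ 2. Conversely, {0, 2, 3} is a clique of size 3, and the vertices of any clique must share a bag in every tree decomposition; so some bag has ≥ 3 vertices and tw(G) ≥ 2. The upper and lower bounds meet at 2, so that is the treewidth.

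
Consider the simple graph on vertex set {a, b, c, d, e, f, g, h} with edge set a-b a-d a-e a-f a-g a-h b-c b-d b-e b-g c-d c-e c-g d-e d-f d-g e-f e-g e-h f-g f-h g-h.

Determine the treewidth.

4

A width-4 tree decomposition is:
Bags: B1 = {a, d, e, f, g}  B2 = {a, b, d, e, g}  B3 = {b, c, d, e, g}  B4 = {a, e, f, g, h}
Tree: B1–B2, B2–B3, B1–B4
The largest bag has 5 vertices, giving width 4; this decomposition certifies tw(G) ≤ 4. On the other hand G contains the 5-clique {b, c, d, e, g}. A clique must lie in a single bag of any decomposition, so no decomposition can have width below 4. Combining the bounds, tw(G) = 4.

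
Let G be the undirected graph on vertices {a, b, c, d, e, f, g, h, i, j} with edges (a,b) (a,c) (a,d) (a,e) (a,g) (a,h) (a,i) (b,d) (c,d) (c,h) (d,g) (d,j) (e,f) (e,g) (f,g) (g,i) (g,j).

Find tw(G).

2

A width-2 tree decomposition is:
Bags: B1 = {a, e, g}  B2 = {a, d, g}  B3 = {a, c, d}  B4 = {a, g, i}  B5 = {e, f, g}  B6 = {a, b, d}  B7 = {a, c, h}  B8 = {d, g, j}
Tree: B1–B2, B2–B3, B1–B4, B1–B5, B3–B6, B3–B7, B2–B8
Every bag has size at most 3, so the width is 3 − 1 = 2 and tw(G) ≤ 2. On the other hand G contains the 3-clique {a, d, g}. A clique must lie in a single bag of any decomposition, so no decomposition can have width below 2. The upper and lower bounds meet at 2, so that is the treewidth.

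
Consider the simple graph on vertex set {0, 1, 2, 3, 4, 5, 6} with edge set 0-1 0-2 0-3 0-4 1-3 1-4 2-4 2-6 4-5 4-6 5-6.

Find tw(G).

A width-2 tree decomposition is:
Bags: B1 = {0, 2, 4}  B2 = {0, 1, 4}  B3 = {2, 4, 6}  B4 = {4, 5, 6}  B5 = {0, 1, 3}
Tree: B1–B2, B1–B3, B3–B4, B2–B5
The largest bag has 3 vertices, giving width 2; this decomposition certifies tw(G) ≤ 2. On the other hand G contains the 3-clique {0, 1, 3}. A clique must lie in a single bag of any decomposition, so no decomposition can have width below 2. Therefore the treewidth is 2.

2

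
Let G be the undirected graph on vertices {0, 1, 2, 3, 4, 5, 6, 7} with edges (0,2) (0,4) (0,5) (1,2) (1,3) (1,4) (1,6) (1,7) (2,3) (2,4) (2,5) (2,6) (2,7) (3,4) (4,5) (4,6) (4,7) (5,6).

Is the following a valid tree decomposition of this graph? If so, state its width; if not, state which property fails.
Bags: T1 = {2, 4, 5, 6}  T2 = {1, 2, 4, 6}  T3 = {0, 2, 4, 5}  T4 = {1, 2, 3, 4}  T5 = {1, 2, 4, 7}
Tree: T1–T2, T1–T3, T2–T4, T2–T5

Yes; width 3.

Vertex coverage: the bags together contain {0, 1, 2, 3, 4, 5, 6, 7}, the full vertex set. Edge coverage: each edge of G has both endpoints in at least one bag. Running intersection: for every vertex, the bags containing it form a connected subtree. All three properties hold, so this is a valid tree decomposition of width max|bag| − 1 = 3, and hence tw(G) ≤ 3.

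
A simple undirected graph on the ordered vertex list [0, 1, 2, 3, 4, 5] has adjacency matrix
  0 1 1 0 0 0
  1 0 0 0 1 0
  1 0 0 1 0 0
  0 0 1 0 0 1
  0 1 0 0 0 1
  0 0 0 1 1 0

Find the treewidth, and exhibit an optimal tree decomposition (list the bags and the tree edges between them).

Treewidth 2.
One such decomposition:
Bags: B1 = {0, 1, 2}  B2 = {1, 2, 4}  B3 = {2, 4, 5}  B4 = {2, 3, 5}
Tree: B1–B2, B2–B3, B3–B4

Each bag holds 3 vertices, so the decomposition has width 2, which upper-bounds the treewidth. Since 2–0–1–4–5–3–2 is a cycle in G, G is not acyclic. Forests are exactly the graphs of treewidth ≤ 1, so tw(G) ≥ 2. Therefore the treewidth is 2.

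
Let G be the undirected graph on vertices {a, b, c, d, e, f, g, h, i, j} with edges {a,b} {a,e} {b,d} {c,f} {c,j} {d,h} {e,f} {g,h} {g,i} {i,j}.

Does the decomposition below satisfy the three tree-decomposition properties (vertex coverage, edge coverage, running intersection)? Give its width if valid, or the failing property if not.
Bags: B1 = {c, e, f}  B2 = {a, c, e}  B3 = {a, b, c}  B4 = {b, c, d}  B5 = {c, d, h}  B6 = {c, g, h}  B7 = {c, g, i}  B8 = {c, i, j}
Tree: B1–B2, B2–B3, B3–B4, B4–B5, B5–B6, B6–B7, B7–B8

Yes; width 2.

Checking the three conditions: (i) the bags cover all of {a, b, c, d, e, f, g, h, i, j}; (ii) for each edge, some bag contains both endpoints; (iii) the bags containing any fixed vertex form a subtree. All hold, so the decomposition is valid with width 3 − 1 = 2.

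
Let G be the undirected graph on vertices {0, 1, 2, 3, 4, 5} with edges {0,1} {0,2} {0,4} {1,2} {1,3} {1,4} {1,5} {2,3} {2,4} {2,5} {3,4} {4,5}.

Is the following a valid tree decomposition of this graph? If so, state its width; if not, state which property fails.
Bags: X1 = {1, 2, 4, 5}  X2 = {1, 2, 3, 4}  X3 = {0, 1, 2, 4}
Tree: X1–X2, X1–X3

Yes; width 3.

Checking the three conditions: (i) the bags cover all of {0, 1, 2, 3, 4, 5}; (ii) for each edge, some bag contains both endpoints; (iii) the bags containing any fixed vertex form a subtree. All hold, so the decomposition is valid with width 4 − 1 = 3.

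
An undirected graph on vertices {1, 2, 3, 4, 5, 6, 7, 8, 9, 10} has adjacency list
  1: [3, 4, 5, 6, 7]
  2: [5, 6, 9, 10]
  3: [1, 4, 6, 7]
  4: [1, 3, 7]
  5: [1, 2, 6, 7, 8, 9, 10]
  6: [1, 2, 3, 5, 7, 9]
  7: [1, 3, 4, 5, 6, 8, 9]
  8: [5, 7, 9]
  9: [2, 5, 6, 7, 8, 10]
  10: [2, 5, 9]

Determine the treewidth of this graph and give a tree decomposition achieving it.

The largest bag has 4 vertices, giving width 3; this decomposition certifies tw(G) ≤ 3. For the lower bound, the 4 vertices {1, 3, 4, 7} are pairwise adjacent, and any tree decomposition puts a clique entirely inside one bag — forcing width ≥ 3. The upper and lower bounds meet at 3, so that is the treewidth.

Treewidth 3.
Bags: B1 = {2, 5, 6, 9}  B2 = {5, 6, 7, 9}  B3 = {1, 5, 6, 7}  B4 = {2, 5, 9, 10}  B5 = {5, 7, 8, 9}  B6 = {1, 3, 6, 7}  B7 = {1, 3, 4, 7}
Tree: B1–B2, B2–B3, B1–B4, B2–B5, B3–B6, B6–B7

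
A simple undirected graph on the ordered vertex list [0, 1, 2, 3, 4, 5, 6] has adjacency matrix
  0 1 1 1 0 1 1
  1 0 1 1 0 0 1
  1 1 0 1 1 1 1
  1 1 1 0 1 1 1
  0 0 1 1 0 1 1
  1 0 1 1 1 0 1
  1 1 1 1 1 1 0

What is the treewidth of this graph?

4

A width-4 tree decomposition is:
Bags: B1 = {2, 3, 4, 5, 6}  B2 = {0, 2, 3, 5, 6}  B3 = {0, 1, 2, 3, 6}
Tree: B1–B2, B2–B3
The largest bag has 5 vertices, giving width 4; this decomposition certifies tw(G) ≤ 4. For the lower bound, the 5 vertices {0, 1, 2, 3, 6} are pairwise adjacent, and any tree decomposition puts a clique entirely inside one bag — forcing width ≥ 4. Therefore the treewidth is 4.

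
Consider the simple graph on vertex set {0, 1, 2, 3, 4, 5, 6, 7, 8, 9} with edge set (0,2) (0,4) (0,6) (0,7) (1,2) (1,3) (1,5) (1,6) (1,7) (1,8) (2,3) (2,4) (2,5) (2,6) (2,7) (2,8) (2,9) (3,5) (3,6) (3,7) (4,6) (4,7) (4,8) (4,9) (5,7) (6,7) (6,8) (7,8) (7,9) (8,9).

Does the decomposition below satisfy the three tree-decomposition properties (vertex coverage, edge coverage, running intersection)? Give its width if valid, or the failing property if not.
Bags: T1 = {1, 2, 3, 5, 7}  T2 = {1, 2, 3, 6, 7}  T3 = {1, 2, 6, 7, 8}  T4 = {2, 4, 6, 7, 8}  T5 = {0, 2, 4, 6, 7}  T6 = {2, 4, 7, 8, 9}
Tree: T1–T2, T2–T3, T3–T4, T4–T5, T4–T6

Checking the three conditions: (i) the bags cover all of {0, 1, 2, 3, 4, 5, 6, 7, 8, 9}; (ii) for each edge, some bag contains both endpoints; (iii) the bags containing any fixed vertex form a subtree. All hold, so the decomposition is valid with width 5 − 1 = 4.

Yes; width 4.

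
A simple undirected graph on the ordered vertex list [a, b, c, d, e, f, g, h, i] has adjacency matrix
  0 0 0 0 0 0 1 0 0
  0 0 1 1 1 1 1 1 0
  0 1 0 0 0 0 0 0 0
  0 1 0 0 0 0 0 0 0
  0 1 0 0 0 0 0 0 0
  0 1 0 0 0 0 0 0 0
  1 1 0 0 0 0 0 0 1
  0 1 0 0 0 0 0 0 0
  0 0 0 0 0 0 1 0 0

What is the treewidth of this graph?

A width-1 tree decomposition is:
Bags: B1 = {b, g}  B2 = {b, f}  B3 = {b, c}  B4 = {b, e}  B5 = {b, h}  B6 = {b, d}  B7 = {a, g}  B8 = {g, i}
Tree: B1–B2, B2–B3, B2–B4, B3–B5, B5–B6, B1–B7, B7–B8
Every bag has size at most 2, so the width is 2 − 1 = 1 and tw(G) ≤ 1. Any graph with an edge has treewidth ≥ 1, and G has the edge g–b. Therefore the treewidth is 1.

1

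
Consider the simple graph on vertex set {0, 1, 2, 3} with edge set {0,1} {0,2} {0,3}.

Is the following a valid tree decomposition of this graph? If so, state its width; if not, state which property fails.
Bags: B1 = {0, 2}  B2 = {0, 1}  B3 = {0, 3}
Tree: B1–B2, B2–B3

Every vertex of G appears in some bag (union = {0, 1, 2, 3}); every edge is covered by a bag; and for each vertex v the set of bags containing v is connected in the bag tree. The decomposition is therefore valid. The largest bag has 2 vertices, so the width is 1.

Yes; width 1.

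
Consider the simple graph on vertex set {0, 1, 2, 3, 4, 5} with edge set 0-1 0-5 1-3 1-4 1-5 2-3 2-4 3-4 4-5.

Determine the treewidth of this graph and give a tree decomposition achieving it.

Treewidth 2.
Bags: B1 = {1, 3, 4}  B2 = {1, 4, 5}  B3 = {0, 1, 5}  B4 = {2, 3, 4}
Tree: B1–B2, B2–B3, B1–B4

Every bag has size at most 3, so the width is 3 − 1 = 2 and tw(G) ≤ 2. For the lower bound, the 3 vertices {0, 1, 5} are pairwise adjacent, and any tree decomposition puts a clique entirely inside one bag — forcing width ≥ 2. Hence tw(G) = 2 exactly.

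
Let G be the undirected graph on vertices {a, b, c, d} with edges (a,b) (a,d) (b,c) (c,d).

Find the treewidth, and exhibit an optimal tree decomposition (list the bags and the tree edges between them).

Treewidth 2.
One such decomposition:
Bags: B1 = {a, b, d}  B2 = {b, c, d}
Tree: B1–B2

Every bag has size at most 3, so the width is 3 − 1 = 2 and tw(G) ≤ 2. For the lower bound, G contains the cycle b–a–d–c–b, so G is not a forest; only forests have treewidth ≤ 1, hence tw(G) ≥ 2. Therefore the treewidth is 2.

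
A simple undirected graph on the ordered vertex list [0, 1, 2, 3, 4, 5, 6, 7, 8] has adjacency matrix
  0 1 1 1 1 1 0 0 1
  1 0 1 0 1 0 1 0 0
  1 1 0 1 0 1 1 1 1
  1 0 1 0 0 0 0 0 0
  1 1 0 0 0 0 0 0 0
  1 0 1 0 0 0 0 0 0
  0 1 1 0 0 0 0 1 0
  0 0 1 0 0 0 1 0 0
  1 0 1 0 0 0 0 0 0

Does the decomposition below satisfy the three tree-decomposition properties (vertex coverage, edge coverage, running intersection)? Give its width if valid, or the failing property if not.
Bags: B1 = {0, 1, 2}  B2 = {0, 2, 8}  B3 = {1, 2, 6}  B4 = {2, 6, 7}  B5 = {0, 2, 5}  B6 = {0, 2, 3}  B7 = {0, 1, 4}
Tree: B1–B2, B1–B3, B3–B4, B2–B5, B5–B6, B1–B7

Checking the three conditions: (i) the bags cover all of {0, 1, 2, 3, 4, 5, 6, 7, 8}; (ii) for each edge, some bag contains both endpoints; (iii) the bags containing any fixed vertex form a subtree. All hold, so the decomposition is valid with width 3 − 1 = 2.

Yes; width 2.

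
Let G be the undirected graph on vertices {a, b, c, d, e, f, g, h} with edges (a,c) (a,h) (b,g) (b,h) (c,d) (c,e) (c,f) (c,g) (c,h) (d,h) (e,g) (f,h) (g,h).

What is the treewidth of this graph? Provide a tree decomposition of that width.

Every bag has size at most 3, so the width is 3 − 1 = 2 and tw(G) ≤ 2. For the lower bound, the 3 vertices {c, e, g} are pairwise adjacent, and any tree decomposition puts a clique entirely inside one bag — forcing width ≥ 2. Combining the bounds, tw(G) = 2.

Treewidth 2.
One such decomposition:
Bags: B1 = {c, e, g}  B2 = {c, g, h}  B3 = {a, c, h}  B4 = {c, f, h}  B5 = {c, d, h}  B6 = {b, g, h}
Tree: B1–B2, B2–B3, B2–B4, B3–B5, B2–B6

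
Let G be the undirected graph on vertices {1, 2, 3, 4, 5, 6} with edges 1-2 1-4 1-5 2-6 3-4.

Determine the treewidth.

A width-1 tree decomposition is:
Bags: B1 = {1, 2}  B2 = {1, 5}  B3 = {1, 4}  B4 = {3, 4}  B5 = {2, 6}
Tree: B1–B2, B2–B3, B3–B4, B1–B5
The largest bag has 2 vertices, giving width 1; this decomposition certifies tw(G) ≤ 1. Since G has at least one edge (e.g. 1–2), it is not an edgeless graph, so tw(G) ≥ 1. Hence tw(G) = 1 exactly.

1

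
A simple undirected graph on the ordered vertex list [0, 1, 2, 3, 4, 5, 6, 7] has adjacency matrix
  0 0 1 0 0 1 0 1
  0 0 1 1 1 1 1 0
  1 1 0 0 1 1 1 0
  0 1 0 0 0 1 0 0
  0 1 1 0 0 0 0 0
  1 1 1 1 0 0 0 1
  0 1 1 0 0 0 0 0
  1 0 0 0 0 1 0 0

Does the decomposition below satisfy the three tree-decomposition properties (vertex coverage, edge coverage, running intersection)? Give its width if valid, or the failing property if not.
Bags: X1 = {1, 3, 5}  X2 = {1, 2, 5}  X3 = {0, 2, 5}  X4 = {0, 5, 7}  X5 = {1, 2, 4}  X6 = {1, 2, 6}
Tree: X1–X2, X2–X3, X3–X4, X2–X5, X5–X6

Yes; width 2.

Every vertex of G appears in some bag (union = {0, 1, 2, 3, 4, 5, 6, 7}); every edge is covered by a bag; and for each vertex v the set of bags containing v is connected in the bag tree. The decomposition is therefore valid. The largest bag has 3 vertices, so the width is 2.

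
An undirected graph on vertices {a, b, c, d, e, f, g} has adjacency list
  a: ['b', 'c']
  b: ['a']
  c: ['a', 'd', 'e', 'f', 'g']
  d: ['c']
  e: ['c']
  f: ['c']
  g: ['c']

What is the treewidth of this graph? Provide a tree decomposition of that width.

Each bag holds 2 vertices, so the decomposition has width 1, which upper-bounds the treewidth. Any graph with an edge has treewidth ≥ 1, and G has the edge a–b. Hence tw(G) = 1 exactly.

Treewidth 1.
One such decomposition:
Bags: B1 = {a, b}  B2 = {a, c}  B3 = {c, d}  B4 = {c, g}  B5 = {c, e}  B6 = {c, f}
Tree: B1–B2, B2–B3, B2–B4, B2–B5, B2–B6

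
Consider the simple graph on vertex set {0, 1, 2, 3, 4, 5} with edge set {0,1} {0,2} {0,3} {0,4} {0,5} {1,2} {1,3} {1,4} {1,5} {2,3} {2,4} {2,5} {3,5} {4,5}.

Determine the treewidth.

A width-4 tree decomposition is:
Bags: B1 = {0, 1, 2, 4, 5}  B2 = {0, 1, 2, 3, 5}
Tree: B1–B2
Every bag has size at most 5, so the width is 5 − 1 = 4 and tw(G) ≤ 4. Conversely, {0, 1, 2, 3, 5} is a clique of size 5, and the vertices of any clique must share a bag in every tree decomposition; so some bag has ≥ 5 vertices and tw(G) ≥ 4. The upper and lower bounds meet at 4, so that is the treewidth.

4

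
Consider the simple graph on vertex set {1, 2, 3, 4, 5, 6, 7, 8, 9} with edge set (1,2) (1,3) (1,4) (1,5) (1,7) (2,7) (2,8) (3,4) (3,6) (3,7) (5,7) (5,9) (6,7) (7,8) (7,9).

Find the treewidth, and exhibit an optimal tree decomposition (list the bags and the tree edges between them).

Treewidth 2.
Bags: B1 = {1, 3, 7}  B2 = {1, 5, 7}  B3 = {1, 2, 7}  B4 = {5, 7, 9}  B5 = {3, 6, 7}  B6 = {1, 3, 4}  B7 = {2, 7, 8}
Tree: B1–B2, B1–B3, B2–B4, B1–B5, B1–B6, B3–B7

Every bag has size at most 3, so the width is 3 − 1 = 2 and tw(G) ≤ 2. On the other hand G contains the 3-clique {1, 3, 4}. A clique must lie in a single bag of any decomposition, so no decomposition can have width below 2. The upper and lower bounds meet at 2, so that is the treewidth.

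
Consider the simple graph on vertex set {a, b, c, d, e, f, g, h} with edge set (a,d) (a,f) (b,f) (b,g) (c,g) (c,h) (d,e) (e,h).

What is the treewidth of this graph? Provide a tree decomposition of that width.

Treewidth 2.
One such decomposition:
Bags: B1 = {b, f, g}  B2 = {c, f, g}  B3 = {c, f, h}  B4 = {e, f, h}  B5 = {d, e, f}  B6 = {a, d, f}
Tree: B1–B2, B2–B3, B3–B4, B4–B5, B5–B6

Each bag holds 3 vertices, so the decomposition has width 2, which upper-bounds the treewidth. The edges f–b–g–c–h–e–d–a–f form a cycle, so G is not a tree and its treewidth is at least 2. The upper and lower bounds meet at 2, so that is the treewidth.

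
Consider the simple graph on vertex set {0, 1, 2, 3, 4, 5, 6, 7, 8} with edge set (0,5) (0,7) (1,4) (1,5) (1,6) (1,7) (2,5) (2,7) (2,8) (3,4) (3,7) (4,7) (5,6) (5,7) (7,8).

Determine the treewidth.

2

A width-2 tree decomposition is:
Bags: B1 = {2, 5, 7}  B2 = {1, 5, 7}  B3 = {1, 5, 6}  B4 = {1, 4, 7}  B5 = {2, 7, 8}  B6 = {0, 5, 7}  B7 = {3, 4, 7}
Tree: B1–B2, B2–B3, B2–B4, B1–B5, B1–B6, B4–B7
Each bag holds 3 vertices, so the decomposition has width 2, which upper-bounds the treewidth. Conversely, {1, 5, 6} is a clique of size 3, and the vertices of any clique must share a bag in every tree decomposition; so some bag has ≥ 3 vertices and tw(G) ≥ 2. Hence tw(G) = 2 exactly.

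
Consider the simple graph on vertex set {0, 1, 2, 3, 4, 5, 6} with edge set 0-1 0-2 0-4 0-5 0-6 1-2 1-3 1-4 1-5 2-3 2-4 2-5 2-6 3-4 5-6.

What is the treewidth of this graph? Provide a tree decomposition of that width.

The largest bag has 4 vertices, giving width 3; this decomposition certifies tw(G) ≤ 3. On the other hand G contains the 4-clique {0, 1, 2, 4}. A clique must lie in a single bag of any decomposition, so no decomposition can have width below 3. The upper and lower bounds meet at 3, so that is the treewidth.

Treewidth 3.
Bags: B1 = {1, 2, 3, 4}  B2 = {0, 1, 2, 4}  B3 = {0, 1, 2, 5}  B4 = {0, 2, 5, 6}
Tree: B1–B2, B2–B3, B3–B4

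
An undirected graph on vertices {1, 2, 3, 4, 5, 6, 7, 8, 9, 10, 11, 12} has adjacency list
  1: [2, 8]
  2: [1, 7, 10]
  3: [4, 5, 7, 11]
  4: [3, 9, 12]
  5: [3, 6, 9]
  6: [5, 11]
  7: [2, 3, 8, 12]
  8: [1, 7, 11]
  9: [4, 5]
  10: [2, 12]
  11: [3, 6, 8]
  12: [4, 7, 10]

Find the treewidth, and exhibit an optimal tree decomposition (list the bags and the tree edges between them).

Each bag holds 4 vertices, so the decomposition has width 3, which upper-bounds the treewidth. For the lower bound: the 4 vertex sets {5,6,9}, {4}, {3}, {7,8,11,12} are disjoint, each induces a connected subgraph, and every pair is joined by at least one edge of G. Contracting each set to a single vertex therefore yields K_{4} as a minor, and since treewidth is minor-monotone, tw(G) ≥ tw(K_{4}) = 3. Combining the bounds, tw(G) = 3.

Treewidth 3.
One such decomposition:
Bags: B1 = {4, 5, 6, 9}  B2 = {3, 4, 5, 6}  B3 = {3, 4, 6, 11}  B4 = {3, 4, 11, 12}  B5 = {3, 7, 11, 12}  B6 = {7, 8, 11, 12}  B7 = {7, 8, 10, 12}  B8 = {2, 7, 8, 10}  B9 = {1, 2, 8, 10}
Tree: B1–B2, B2–B3, B3–B4, B4–B5, B5–B6, B6–B7, B7–B8, B8–B9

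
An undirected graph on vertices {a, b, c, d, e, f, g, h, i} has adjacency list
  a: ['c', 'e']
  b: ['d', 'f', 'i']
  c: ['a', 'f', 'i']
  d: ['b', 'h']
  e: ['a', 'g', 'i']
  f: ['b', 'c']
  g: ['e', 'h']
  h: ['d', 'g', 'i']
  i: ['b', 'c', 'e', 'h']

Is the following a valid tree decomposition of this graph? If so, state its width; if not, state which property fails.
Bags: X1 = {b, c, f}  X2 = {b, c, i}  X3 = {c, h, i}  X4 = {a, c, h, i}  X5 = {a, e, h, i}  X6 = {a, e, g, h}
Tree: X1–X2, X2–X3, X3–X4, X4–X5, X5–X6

A tree decomposition must satisfy three properties: every vertex lies in some bag; for every edge, both endpoints lie together in some bag; and for every vertex, the bags containing it form a connected subtree. Here vertex d appears in no bag, so the decomposition is invalid.

No — vertex d appears in no bag.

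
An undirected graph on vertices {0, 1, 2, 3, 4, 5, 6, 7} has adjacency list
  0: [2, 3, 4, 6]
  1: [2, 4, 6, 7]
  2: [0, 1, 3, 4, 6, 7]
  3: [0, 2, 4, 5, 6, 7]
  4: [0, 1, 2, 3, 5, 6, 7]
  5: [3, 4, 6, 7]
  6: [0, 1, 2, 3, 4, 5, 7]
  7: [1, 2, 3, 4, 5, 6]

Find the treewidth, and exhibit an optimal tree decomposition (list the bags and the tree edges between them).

Treewidth 4.
One optimal decomposition is:
Bags: B1 = {1, 2, 4, 6, 7}  B2 = {2, 3, 4, 6, 7}  B3 = {3, 4, 5, 6, 7}  B4 = {0, 2, 3, 4, 6}
Tree: B1–B2, B2–B3, B2–B4

Every bag has size at most 5, so the width is 5 − 1 = 4 and tw(G) ≤ 4. Conversely, {1, 2, 4, 6, 7} is a clique of size 5, and the vertices of any clique must share a bag in every tree decomposition; so some bag has ≥ 5 vertices and tw(G) ≥ 4. The upper and lower bounds meet at 4, so that is the treewidth.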